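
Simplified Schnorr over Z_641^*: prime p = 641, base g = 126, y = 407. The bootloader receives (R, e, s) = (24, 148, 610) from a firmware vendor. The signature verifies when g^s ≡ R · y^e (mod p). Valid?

no

g^s mod p:
126^2 = 15876 ≡ 492
126^4 ≡ 492^2 = 242064 ≡ 407
126^8 ≡ 407^2 = 165649 ≡ 271
126^16 ≡ 271^2 = 73441 ≡ 367
126^32 ≡ 367^2 = 134689 ≡ 79
126^64 ≡ 79^2 = 6241 ≡ 472
126^128 ≡ 472^2 = 222784 ≡ 357
126^256 ≡ 357^2 = 127449 ≡ 531
126^512 ≡ 531^2 = 281961 ≡ 562
610 = 512 + 64 + 32 + 2, so 126^610 ≡ 562·472·79·492 ≡ 631 (mod 641)
R · y^e mod p:
407^2 = 165649 ≡ 271
407^4 ≡ 271^2 = 73441 ≡ 367
407^8 ≡ 367^2 = 134689 ≡ 79
407^16 ≡ 79^2 = 6241 ≡ 472
407^32 ≡ 472^2 = 222784 ≡ 357
407^64 ≡ 357^2 = 127449 ≡ 531
407^128 ≡ 531^2 = 281961 ≡ 562
148 = 128 + 16 + 4, so 407^148 ≡ 562·472·367 ≡ 13 (mod 641)
24·13 = 312 ≡ 312 (mod 641)
631 ≠ 312; the check fails.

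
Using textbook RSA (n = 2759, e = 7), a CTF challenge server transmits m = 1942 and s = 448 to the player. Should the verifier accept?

reject

s^2 ≡ 448^2 = 200704 ≡ 2056
s^4 ≡ 2056^2 = 4227136 ≡ 348
7 = 4 + 2 + 1, so s^7 ≡ 348·2056·448 ≡ 763 (mod 2759)
s^7 mod 2759 = 763, but m = 1942.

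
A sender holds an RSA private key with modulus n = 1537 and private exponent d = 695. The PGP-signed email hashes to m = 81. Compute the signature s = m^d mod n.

471

m^2 ≡ 81^2 = 6561 ≡ 413
m^4 ≡ 413^2 = 170569 ≡ 1499
m^8 ≡ 1499^2 = 2247001 ≡ 1444
m^16 ≡ 1444^2 = 2085136 ≡ 964
m^32 ≡ 964^2 = 929296 ≡ 948
m^64 ≡ 948^2 = 898704 ≡ 1096
m^128 ≡ 1096^2 = 1201216 ≡ 819
m^256 ≡ 819^2 = 670761 ≡ 629
m^512 ≡ 629^2 = 395641 ≡ 632
695 = 512 + 128 + 32 + 16 + 4 + 2 + 1, so m^695 ≡ 632·819·948·964·1499·413·81 ≡ 471 (mod 1537)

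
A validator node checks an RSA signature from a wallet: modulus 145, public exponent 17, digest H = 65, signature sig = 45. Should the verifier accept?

Squares mod 145: sig^1≡45, sig^2≡140, sig^4≡25, sig^8≡45, sig^16≡140
17 = 16 + 1, so sig^17 ≡ 140·45 ≡ 65 (mod 145)
sig^17 mod 145 = 65 matches H.

accept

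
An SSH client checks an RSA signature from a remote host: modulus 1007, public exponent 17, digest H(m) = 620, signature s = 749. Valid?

yes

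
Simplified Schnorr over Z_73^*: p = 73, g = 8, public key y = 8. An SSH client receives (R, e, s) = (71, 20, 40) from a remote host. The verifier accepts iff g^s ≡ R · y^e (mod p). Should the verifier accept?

reject

g^s mod p:
8^2 = 64
8^4 ≡ 64^2 = 4096 ≡ 8
8^8 ≡ 8^2 = 64
8^16 ≡ 64^2 = 4096 ≡ 8
8^32 ≡ 8^2 = 64
40 = 32 + 8, so 8^40 ≡ 64·64 ≡ 8 (mod 73)
R · y^e mod p:
8^2 = 64
8^4 ≡ 64^2 = 4096 ≡ 8
8^8 ≡ 8^2 = 64
8^16 ≡ 64^2 = 4096 ≡ 8
20 = 16 + 4, so 8^20 ≡ 8·8 ≡ 64 (mod 73)
71·64 = 4544 ≡ 18 (mod 73)
8 ≠ 18; the check fails.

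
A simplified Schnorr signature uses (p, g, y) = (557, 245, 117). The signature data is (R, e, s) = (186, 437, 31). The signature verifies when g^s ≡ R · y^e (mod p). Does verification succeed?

g^s mod p:
245^31 mod 557 = 18
R · y^e mod p:
117^437 mod 557 = 37
186·37 = 6882 ≡ 198 (mod 557)
18 ≠ 198; the check fails.

fails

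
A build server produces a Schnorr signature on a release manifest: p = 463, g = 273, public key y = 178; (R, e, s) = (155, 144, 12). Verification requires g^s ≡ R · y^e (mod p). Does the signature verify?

g^s mod p:
Squares mod 463: 273^1≡273, 273^2≡449, 273^4≡196, 273^8≡450
12 = 8 + 4, so 273^12 ≡ 450·196 ≡ 230 (mod 463)
R · y^e mod p:
Squares mod 463: 178^1≡178, 178^2≡200, 178^4≡182, 178^8≡251, 178^16≡33, 178^32≡163, 178^64≡178, 178^128≡200
144 = 128 + 16, so 178^144 ≡ 200·33 ≡ 118 (mod 463)
155·118 = 18290 ≡ 233 (mod 463)
230 ≠ 233; the check fails.

does not verify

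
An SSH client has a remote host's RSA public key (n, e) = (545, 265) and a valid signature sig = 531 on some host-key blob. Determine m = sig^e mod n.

321

sig^2 ≡ 531^2 = 281961 ≡ 196
sig^4 ≡ 196^2 = 38416 ≡ 266
sig^8 ≡ 266^2 = 70756 ≡ 451
sig^16 ≡ 451^2 = 203401 ≡ 116
sig^32 ≡ 116^2 = 13456 ≡ 376
sig^64 ≡ 376^2 = 141376 ≡ 221
sig^128 ≡ 221^2 = 48841 ≡ 336
sig^256 ≡ 336^2 = 112896 ≡ 81
265 = 256 + 8 + 1, so sig^265 ≡ 81·451·531 ≡ 321 (mod 545)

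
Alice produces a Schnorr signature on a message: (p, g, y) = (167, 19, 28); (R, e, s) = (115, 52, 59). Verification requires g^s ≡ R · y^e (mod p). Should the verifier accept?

reject

g^s mod p:
Squares mod 167: 19^1≡19, 19^2≡27, 19^4≡61, 19^8≡47, 19^16≡38, 19^32≡108
59 = 32 + 16 + 8 + 2 + 1, so 19^59 ≡ 108·38·47·27·19 ≡ 36 (mod 167)
R · y^e mod p:
Squares mod 167: 28^1≡28, 28^2≡116, 28^4≡96, 28^8≡31, 28^16≡126, 28^32≡11
52 = 32 + 16 + 4, so 28^52 ≡ 11·126·96 ≡ 124 (mod 167)
115·124 = 14260 ≡ 65 (mod 167)
36 ≠ 65; the check fails.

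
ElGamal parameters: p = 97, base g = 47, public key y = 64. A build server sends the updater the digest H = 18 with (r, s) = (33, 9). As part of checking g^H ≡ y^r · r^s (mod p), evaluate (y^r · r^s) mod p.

64^2 = 4096 ≡ 22
64^4 ≡ 22^2 = 484 ≡ 96
64^8 ≡ 96^2 = 9216 ≡ 1
64^16 ≡ 1^2 = 1
64^32 ≡ 1^2 = 1
33 = 32 + 1, so 64^33 ≡ 1·64 ≡ 64 (mod 97)
33^2 = 1089 ≡ 22
33^4 ≡ 22^2 = 484 ≡ 96
33^8 ≡ 96^2 = 9216 ≡ 1
9 = 8 + 1, so 33^9 ≡ 1·33 ≡ 33 (mod 97)
y^r · r^s ≡ 64·33 = 2112 ≡ 75 (mod 97)

75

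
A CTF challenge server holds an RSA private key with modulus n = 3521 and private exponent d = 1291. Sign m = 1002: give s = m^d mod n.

m^2 ≡ 1002^2 = 1004004 ≡ 519
m^4 ≡ 519^2 = 269361 ≡ 1765
m^8 ≡ 1765^2 = 3115225 ≡ 2661
m^16 ≡ 2661^2 = 7080921 ≡ 190
m^32 ≡ 190^2 = 36100 ≡ 890
m^64 ≡ 890^2 = 792100 ≡ 3396
m^128 ≡ 3396^2 = 11532816 ≡ 1541
m^256 ≡ 1541^2 = 2374681 ≡ 1527
m^512 ≡ 1527^2 = 2331729 ≡ 827
m^1024 ≡ 827^2 = 683929 ≡ 855
1291 = 1024 + 256 + 8 + 2 + 1, so m^1291 ≡ 855·1527·2661·519·1002 ≡ 2031 (mod 3521)

2031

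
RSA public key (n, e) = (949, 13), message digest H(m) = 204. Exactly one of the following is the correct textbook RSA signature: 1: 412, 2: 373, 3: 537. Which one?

Candidate 1: Squares mod 949: 412^1≡412, 412^2≡822, 412^4≡945, 412^8≡16; 13 = 8 + 4 + 1, so 412^13 ≡ 16·945·412 ≡ 204 (mod 949)
  → matches H(m) = 204
Candidate 2: Squares mod 949: 373^1≡373, 373^2≡575, 373^4≡373, 373^8≡575; 13 = 8 + 4 + 1, so 373^13 ≡ 575·373·373 ≡ 373 (mod 949)
Candidate 3: Squares mod 949: 537^1≡537, 537^2≡822, 537^4≡945, 537^8≡16; 13 = 8 + 4 + 1, so 537^13 ≡ 16·945·537 ≡ 745 (mod 949)

1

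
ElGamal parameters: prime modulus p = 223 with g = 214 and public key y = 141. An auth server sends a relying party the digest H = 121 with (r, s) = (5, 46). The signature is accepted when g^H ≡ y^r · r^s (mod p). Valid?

yes

Left side g^H mod p:
214^2 = 45796 ≡ 81
214^4 ≡ 81^2 = 6561 ≡ 94
214^8 ≡ 94^2 = 8836 ≡ 139
214^16 ≡ 139^2 = 19321 ≡ 143
214^32 ≡ 143^2 = 20449 ≡ 156
214^64 ≡ 156^2 = 24336 ≡ 29
121 = 64 + 32 + 16 + 8 + 1, so 214^121 ≡ 29·156·143·139·214 ≡ 114 (mod 223)
Right side y^r · r^s mod p:
141^2 = 19881 ≡ 34
141^4 ≡ 34^2 = 1156 ≡ 41
5 = 4 + 1, so 141^5 ≡ 41·141 ≡ 206 (mod 223)
5^2 = 25
5^4 ≡ 25^2 = 625 ≡ 179
5^8 ≡ 179^2 = 32041 ≡ 152
5^16 ≡ 152^2 = 23104 ≡ 135
5^32 ≡ 135^2 = 18225 ≡ 162
46 = 32 + 8 + 4 + 2, so 5^46 ≡ 162·152·179·25 ≡ 72 (mod 223)
206·72 = 14832 ≡ 114 (mod 223)
114 ≡ 114 (mod 223), so the signature is genuine.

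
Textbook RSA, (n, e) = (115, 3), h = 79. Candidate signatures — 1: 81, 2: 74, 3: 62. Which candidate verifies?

2

Candidate 1: Squares mod 115: 81^1≡81, 81^2≡6; 3 = 2 + 1, so 81^3 ≡ 6·81 ≡ 26 (mod 115)
Candidate 2: Squares mod 115: 74^1≡74, 74^2≡71; 3 = 2 + 1, so 74^3 ≡ 71·74 ≡ 79 (mod 115)
  → matches h = 79
Candidate 3: Squares mod 115: 62^1≡62, 62^2≡49; 3 = 2 + 1, so 62^3 ≡ 49·62 ≡ 48 (mod 115)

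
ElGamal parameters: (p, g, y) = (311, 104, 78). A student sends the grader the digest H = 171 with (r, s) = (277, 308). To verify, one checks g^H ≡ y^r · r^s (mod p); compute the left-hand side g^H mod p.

Squares mod 311: 104^1≡104, 104^2≡242, 104^4≡96, 104^8≡197, 104^16≡245, 104^32≡2, 104^64≡4, 104^128≡16
171 = 128 + 32 + 8 + 2 + 1, so 104^171 ≡ 16·2·197·242·104 ≡ 245 (mod 311)

245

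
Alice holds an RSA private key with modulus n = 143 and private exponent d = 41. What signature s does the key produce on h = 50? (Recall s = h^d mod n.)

72

Squares mod 143: h^1≡50, h^2≡69, h^4≡42, h^8≡48, h^16≡16, h^32≡113
41 = 32 + 8 + 1, so h^41 ≡ 113·48·50 ≡ 72 (mod 143)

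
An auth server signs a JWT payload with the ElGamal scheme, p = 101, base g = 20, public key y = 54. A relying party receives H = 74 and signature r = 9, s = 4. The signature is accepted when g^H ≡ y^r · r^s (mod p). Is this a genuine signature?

Left side g^H mod p:
Squares mod 101: 20^1≡20, 20^2≡97, 20^4≡16, 20^8≡54, 20^16≡88, 20^32≡68, 20^64≡79
74 = 64 + 8 + 2, so 20^74 ≡ 79·54·97 ≡ 5 (mod 101)
Right side y^r · r^s mod p:
Squares mod 101: 54^1≡54, 54^2≡88, 54^4≡68, 54^8≡79
9 = 8 + 1, so 54^9 ≡ 79·54 ≡ 24 (mod 101)
Squares mod 101: 9^1≡9, 9^2≡81, 9^4≡97
9^4 ≡ 97 (mod 101)
24·97 = 2328 ≡ 5 (mod 101)
5 ≡ 5 (mod 101), so the signature is genuine.

genuine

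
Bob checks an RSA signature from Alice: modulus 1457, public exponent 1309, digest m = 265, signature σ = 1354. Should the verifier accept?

reject

σ^2 ≡ 1354^2 = 1833316 ≡ 410
σ^4 ≡ 410^2 = 168100 ≡ 545
σ^8 ≡ 545^2 = 297025 ≡ 1254
σ^16 ≡ 1254^2 = 1572516 ≡ 413
σ^32 ≡ 413^2 = 170569 ≡ 100
σ^64 ≡ 100^2 = 10000 ≡ 1258
σ^128 ≡ 1258^2 = 1582564 ≡ 262
σ^256 ≡ 262^2 = 68644 ≡ 165
σ^512 ≡ 165^2 = 27225 ≡ 999
σ^1024 ≡ 999^2 = 998001 ≡ 1413
1309 = 1024 + 256 + 16 + 8 + 4 + 1, so σ^1309 ≡ 1413·165·413·1254·545·1354 ≡ 1439 (mod 1457)
1439 ≠ 265, so verification fails.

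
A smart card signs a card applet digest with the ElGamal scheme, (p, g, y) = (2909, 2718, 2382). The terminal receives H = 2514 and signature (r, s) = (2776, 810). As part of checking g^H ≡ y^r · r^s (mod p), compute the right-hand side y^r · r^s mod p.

Squares mod 2909: 2382^1≡2382, 2382^2≡1374, 2382^4≡2844, 2382^8≡1316, 2382^16≡1001, 2382^32≡1305, 2382^64≡1260, 2382^128≡2195, 2382^256≡721, 2382^512≡2039, 2382^1024≡560, 2382^2048≡2337
2776 = 2048 + 512 + 128 + 64 + 16 + 8, so 2382^2776 ≡ 2337·2039·2195·1260·1001·1316 ≡ 1715 (mod 2909)
Squares mod 2909: 2776^1≡2776, 2776^2≡235, 2776^4≡2863, 2776^8≡2116, 2776^16≡505, 2776^32≡1942, 2776^64≡1300, 2776^128≡2780, 2776^256≡2096, 2776^512≡626
810 = 512 + 256 + 32 + 8 + 2, so 2776^810 ≡ 626·2096·1942·2116·235 ≡ 2482 (mod 2909)
y^r · r^s ≡ 1715·2482 = 4256630 ≡ 763 (mod 2909)

763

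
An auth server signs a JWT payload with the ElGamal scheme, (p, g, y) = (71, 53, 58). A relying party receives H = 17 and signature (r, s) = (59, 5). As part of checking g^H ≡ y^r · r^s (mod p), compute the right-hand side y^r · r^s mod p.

Squares mod 71: 58^1≡58, 58^2≡27, 58^4≡19, 58^8≡6, 58^16≡36, 58^32≡18
59 = 32 + 16 + 8 + 2 + 1, so 58^59 ≡ 18·36·6·27·58 ≡ 3 (mod 71)
Squares mod 71: 59^1≡59, 59^2≡2, 59^4≡4
5 = 4 + 1, so 59^5 ≡ 4·59 ≡ 23 (mod 71)
y^r · r^s ≡ 3·23 = 69 ≡ 69 (mod 71)

69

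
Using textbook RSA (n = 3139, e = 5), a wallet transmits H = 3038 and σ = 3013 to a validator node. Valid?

Squares mod 3139: σ^1≡3013, σ^2≡181, σ^4≡1371
5 = 4 + 1, so σ^5 ≡ 1371·3013 ≡ 3038 (mod 3139)
Since 3038 equals the digest 3038, verification succeeds.

yes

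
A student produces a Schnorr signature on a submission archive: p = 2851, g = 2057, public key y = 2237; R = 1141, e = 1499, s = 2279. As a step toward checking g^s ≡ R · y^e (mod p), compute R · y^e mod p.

693

2237^2 = 5004169 ≡ 664
2237^4 ≡ 664^2 = 440896 ≡ 1842
2237^8 ≡ 1842^2 = 3392964 ≡ 274
2237^16 ≡ 274^2 = 75076 ≡ 950
2237^32 ≡ 950^2 = 902500 ≡ 1584
2237^64 ≡ 1584^2 = 2509056 ≡ 176
2237^128 ≡ 176^2 = 30976 ≡ 2466
2237^256 ≡ 2466^2 = 6081156 ≡ 2824
2237^512 ≡ 2824^2 = 7974976 ≡ 729
2237^1024 ≡ 729^2 = 531441 ≡ 1155
1499 = 1024 + 256 + 128 + 64 + 16 + 8 + 2 + 1, so 2237^1499 ≡ 1155·2824·2466·176·950·274·664·2237 ≡ 1155 (mod 2851)
R · y^e ≡ 1141·1155 = 1317855 ≡ 693 (mod 2851)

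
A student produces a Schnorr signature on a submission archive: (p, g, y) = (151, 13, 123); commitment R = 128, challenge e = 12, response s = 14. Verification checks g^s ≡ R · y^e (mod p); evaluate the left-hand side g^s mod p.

45

Squares mod 151: 13^1≡13, 13^2≡18, 13^4≡22, 13^8≡31
14 = 8 + 4 + 2, so 13^14 ≡ 31·22·18 ≡ 45 (mod 151)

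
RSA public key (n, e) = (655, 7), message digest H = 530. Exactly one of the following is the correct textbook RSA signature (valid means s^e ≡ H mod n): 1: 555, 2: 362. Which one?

1

Candidate 1: 555^2 = 308025 ≡ 175; 555^4 ≡ 175^2 = 30625 ≡ 495; 7 = 4 + 2 + 1, so 555^7 ≡ 495·175·555 ≡ 530 (mod 655)
  → matches H = 530
Candidate 2: 362^2 = 131044 ≡ 44; 362^4 ≡ 44^2 = 1936 ≡ 626; 7 = 4 + 2 + 1, so 362^7 ≡ 626·44·362 ≡ 518 (mod 655)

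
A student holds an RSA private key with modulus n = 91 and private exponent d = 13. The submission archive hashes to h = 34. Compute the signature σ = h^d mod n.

34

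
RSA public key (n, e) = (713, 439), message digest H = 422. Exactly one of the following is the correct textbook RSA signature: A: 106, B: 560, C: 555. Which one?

C

Candidate A: Squares mod 713: 106^1≡106, 106^2≡541, 106^4≡351, 106^8≡565, 106^16≡514, 106^32≡386, 106^64≡692, 106^128≡441, 106^256≡545; 439 = 256 + 128 + 32 + 16 + 4 + 2 + 1, so 106^439 ≡ 545·441·386·514·351·541·106 ≡ 672 (mod 713)
Candidate B: Squares mod 713: 560^1≡560, 560^2≡593, 560^4≡140, 560^8≡349, 560^16≡591, 560^32≡624, 560^64≡78, 560^128≡380, 560^256≡374; 439 = 256 + 128 + 32 + 16 + 4 + 2 + 1, so 560^439 ≡ 374·380·624·591·140·593·560 ≡ 233 (mod 713)
Candidate C: Squares mod 713: 555^1≡555, 555^2≡9, 555^4≡81, 555^8≡144, 555^16≡59, 555^32≡629, 555^64≡639, 555^128≡485, 555^256≡648; 439 = 256 + 128 + 32 + 16 + 4 + 2 + 1, so 555^439 ≡ 648·485·629·59·81·9·555 ≡ 422 (mod 713)
  → matches H = 422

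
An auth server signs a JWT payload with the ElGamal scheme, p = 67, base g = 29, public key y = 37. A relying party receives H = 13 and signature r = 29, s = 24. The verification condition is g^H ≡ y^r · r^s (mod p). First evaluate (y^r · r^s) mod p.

29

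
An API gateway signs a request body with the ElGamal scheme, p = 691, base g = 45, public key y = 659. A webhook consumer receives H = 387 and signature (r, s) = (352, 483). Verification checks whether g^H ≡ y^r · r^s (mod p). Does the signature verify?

Left side g^H mod p:
45^2 = 2025 ≡ 643
45^4 ≡ 643^2 = 413449 ≡ 231
45^8 ≡ 231^2 = 53361 ≡ 154
45^16 ≡ 154^2 = 23716 ≡ 222
45^32 ≡ 222^2 = 49284 ≡ 223
45^64 ≡ 223^2 = 49729 ≡ 668
45^128 ≡ 668^2 = 446224 ≡ 529
45^256 ≡ 529^2 = 279841 ≡ 677
387 = 256 + 128 + 2 + 1, so 45^387 ≡ 677·529·643·45 ≡ 310 (mod 691)
Right side y^r · r^s mod p:
659^2 = 434281 ≡ 333
659^4 ≡ 333^2 = 110889 ≡ 329
659^8 ≡ 329^2 = 108241 ≡ 445
659^16 ≡ 445^2 = 198025 ≡ 399
659^32 ≡ 399^2 = 159201 ≡ 271
659^64 ≡ 271^2 = 73441 ≡ 195
659^128 ≡ 195^2 = 38025 ≡ 20
659^256 ≡ 20^2 = 400
352 = 256 + 64 + 32, so 659^352 ≡ 400·195·271 ≡ 310 (mod 691)
352^2 = 123904 ≡ 215
352^4 ≡ 215^2 = 46225 ≡ 619
352^8 ≡ 619^2 = 383161 ≡ 347
352^16 ≡ 347^2 = 120409 ≡ 175
352^32 ≡ 175^2 = 30625 ≡ 221
352^64 ≡ 221^2 = 48841 ≡ 471
352^128 ≡ 471^2 = 221841 ≡ 30
352^256 ≡ 30^2 = 900 ≡ 209
483 = 256 + 128 + 64 + 32 + 2 + 1, so 352^483 ≡ 209·30·471·221·215·352 ≡ 1 (mod 691)
310·1 = 310 ≡ 310 (mod 691)
310 ≡ 310 (mod 691), so the signature is genuine.

verifies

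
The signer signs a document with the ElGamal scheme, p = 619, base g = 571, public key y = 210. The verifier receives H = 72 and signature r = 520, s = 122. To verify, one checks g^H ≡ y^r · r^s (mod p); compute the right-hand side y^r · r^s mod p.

210^2 = 44100 ≡ 151
210^4 ≡ 151^2 = 22801 ≡ 517
210^8 ≡ 517^2 = 267289 ≡ 500
210^16 ≡ 500^2 = 250000 ≡ 543
210^32 ≡ 543^2 = 294849 ≡ 205
210^64 ≡ 205^2 = 42025 ≡ 552
210^128 ≡ 552^2 = 304704 ≡ 156
210^256 ≡ 156^2 = 24336 ≡ 195
210^512 ≡ 195^2 = 38025 ≡ 266
520 = 512 + 8, so 210^520 ≡ 266·500 ≡ 534 (mod 619)
520^2 = 270400 ≡ 516
520^4 ≡ 516^2 = 266256 ≡ 86
520^8 ≡ 86^2 = 7396 ≡ 587
520^16 ≡ 587^2 = 344569 ≡ 405
520^32 ≡ 405^2 = 164025 ≡ 609
520^64 ≡ 609^2 = 370881 ≡ 100
122 = 64 + 32 + 16 + 8 + 2, so 520^122 ≡ 100·609·405·587·516 ≡ 309 (mod 619)
y^r · r^s ≡ 534·309 = 165006 ≡ 352 (mod 619)

352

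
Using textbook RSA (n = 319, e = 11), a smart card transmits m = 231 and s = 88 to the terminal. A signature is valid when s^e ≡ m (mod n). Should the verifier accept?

reject

s^2 ≡ 88^2 = 7744 ≡ 88
s^4 ≡ 88^2 = 7744 ≡ 88
s^8 ≡ 88^2 = 7744 ≡ 88
11 = 8 + 2 + 1, so s^11 ≡ 88·88·88 ≡ 88 (mod 319)
s^11 mod 319 = 88, but m = 231.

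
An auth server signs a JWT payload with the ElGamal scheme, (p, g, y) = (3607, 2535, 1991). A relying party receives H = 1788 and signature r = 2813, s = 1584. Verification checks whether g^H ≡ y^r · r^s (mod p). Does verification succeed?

fails

Left side g^H mod p:
2535^2 = 6426225 ≡ 2158
2535^4 ≡ 2158^2 = 4656964 ≡ 327
2535^8 ≡ 327^2 = 106929 ≡ 2326
2535^16 ≡ 2326^2 = 5410276 ≡ 3383
2535^32 ≡ 3383^2 = 11444689 ≡ 3285
2535^64 ≡ 3285^2 = 10791225 ≡ 2688
2535^128 ≡ 2688^2 = 7225344 ≡ 523
2535^256 ≡ 523^2 = 273529 ≡ 3004
2535^512 ≡ 3004^2 = 9024016 ≡ 2909
2535^1024 ≡ 2909^2 = 8462281 ≡ 259
1788 = 1024 + 512 + 128 + 64 + 32 + 16 + 8 + 4, so 2535^1788 ≡ 259·2909·523·2688·3285·3383·2326·327 ≡ 1293 (mod 3607)
Right side y^r · r^s mod p:
1991^2 = 3964081 ≡ 3595
1991^4 ≡ 3595^2 = 12924025 ≡ 144
1991^8 ≡ 144^2 = 20736 ≡ 2701
1991^16 ≡ 2701^2 = 7295401 ≡ 2047
1991^32 ≡ 2047^2 = 4190209 ≡ 2482
1991^64 ≡ 2482^2 = 6160324 ≡ 3175
1991^128 ≡ 3175^2 = 10080625 ≡ 2667
1991^256 ≡ 2667^2 = 7112889 ≡ 3492
1991^512 ≡ 3492^2 = 12194064 ≡ 2404
1991^1024 ≡ 2404^2 = 5779216 ≡ 802
1991^2048 ≡ 802^2 = 643204 ≡ 1158
2813 = 2048 + 512 + 128 + 64 + 32 + 16 + 8 + 4 + 1, so 1991^2813 ≡ 1158·2404·2667·3175·2482·2047·2701·144·1991 ≡ 1227 (mod 3607)
2813^2 = 7912969 ≡ 2818
2813^4 ≡ 2818^2 = 7941124 ≡ 2117
2813^8 ≡ 2117^2 = 4481689 ≡ 1795
2813^16 ≡ 1795^2 = 3222025 ≡ 974
2813^32 ≡ 974^2 = 948676 ≡ 35
2813^64 ≡ 35^2 = 1225
2813^128 ≡ 1225^2 = 1500625 ≡ 113
2813^256 ≡ 113^2 = 12769 ≡ 1948
2813^512 ≡ 1948^2 = 3794704 ≡ 140
2813^1024 ≡ 140^2 = 19600 ≡ 1565
1584 = 1024 + 512 + 32 + 16, so 2813^1584 ≡ 1565·140·35·974 ≡ 3104 (mod 3607)
1227·3104 = 3808608 ≡ 3223 (mod 3607)
1293 ≠ 3223, so verification fails.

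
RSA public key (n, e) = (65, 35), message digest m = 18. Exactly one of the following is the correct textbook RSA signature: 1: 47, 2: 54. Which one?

1

Candidate 1: 47^2 = 2209 ≡ 64; 47^4 ≡ 64^2 = 4096 ≡ 1; 47^8 ≡ 1^2 = 1; 47^16 ≡ 1^2 = 1; 47^32 ≡ 1^2 = 1; 35 = 32 + 2 + 1, so 47^35 ≡ 1·64·47 ≡ 18 (mod 65)
  → matches m = 18
Candidate 2: 54^2 = 2916 ≡ 56; 54^4 ≡ 56^2 = 3136 ≡ 16; 54^8 ≡ 16^2 = 256 ≡ 61; 54^16 ≡ 61^2 = 3721 ≡ 16; 54^32 ≡ 16^2 = 256 ≡ 61; 35 = 32 + 2 + 1, so 54^35 ≡ 61·56·54 ≡ 59 (mod 65)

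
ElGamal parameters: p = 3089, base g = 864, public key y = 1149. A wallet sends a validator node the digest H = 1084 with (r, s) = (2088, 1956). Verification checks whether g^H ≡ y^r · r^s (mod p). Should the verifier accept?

Left side g^H mod p:
864^2 = 746496 ≡ 2047
864^4 ≡ 2047^2 = 4190209 ≡ 1525
864^8 ≡ 1525^2 = 2325625 ≡ 2697
864^16 ≡ 2697^2 = 7273809 ≡ 2303
864^32 ≡ 2303^2 = 5303809 ≡ 3085
864^64 ≡ 3085^2 = 9517225 ≡ 16
864^128 ≡ 16^2 = 256
864^256 ≡ 256^2 = 65536 ≡ 667
864^512 ≡ 667^2 = 444889 ≡ 73
864^1024 ≡ 73^2 = 5329 ≡ 2240
1084 = 1024 + 32 + 16 + 8 + 4, so 864^1084 ≡ 2240·3085·2303·2697·1525 ≡ 459 (mod 3089)
Right side y^r · r^s mod p:
1149^2 = 1320201 ≡ 1198
1149^4 ≡ 1198^2 = 1435204 ≡ 1908
1149^8 ≡ 1908^2 = 3640464 ≡ 1622
1149^16 ≡ 1622^2 = 2630884 ≡ 2145
1149^32 ≡ 2145^2 = 4601025 ≡ 1504
1149^64 ≡ 1504^2 = 2262016 ≡ 868
1149^128 ≡ 868^2 = 753424 ≡ 2797
1149^256 ≡ 2797^2 = 7823209 ≡ 1861
1149^512 ≡ 1861^2 = 3463321 ≡ 552
1149^1024 ≡ 552^2 = 304704 ≡ 1982
1149^2048 ≡ 1982^2 = 3928324 ≡ 2205
2088 = 2048 + 32 + 8, so 1149^2088 ≡ 2205·1504·1622 ≡ 733 (mod 3089)
2088^2 = 4359744 ≡ 1165
2088^4 ≡ 1165^2 = 1357225 ≡ 1154
2088^8 ≡ 1154^2 = 1331716 ≡ 357
2088^16 ≡ 357^2 = 127449 ≡ 800
2088^32 ≡ 800^2 = 640000 ≡ 577
2088^64 ≡ 577^2 = 332929 ≡ 2406
2088^128 ≡ 2406^2 = 5788836 ≡ 50
2088^256 ≡ 50^2 = 2500
2088^512 ≡ 2500^2 = 6250000 ≡ 953
2088^1024 ≡ 953^2 = 908209 ≡ 43
1956 = 1024 + 512 + 256 + 128 + 32 + 4, so 2088^1956 ≡ 43·953·2500·50·577·1154 ≡ 2369 (mod 3089)
733·2369 = 1736477 ≡ 459 (mod 3089)
459 ≡ 459 (mod 3089), so the signature is genuine.

accept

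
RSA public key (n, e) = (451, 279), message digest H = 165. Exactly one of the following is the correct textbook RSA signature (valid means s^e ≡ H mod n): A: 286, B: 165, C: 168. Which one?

B

Candidate A: Squares mod 451: 286^1≡286, 286^2≡165, 286^4≡165, 286^8≡165, 286^16≡165, 286^32≡165, 286^64≡165, 286^128≡165, 286^256≡165; 279 = 256 + 16 + 4 + 2 + 1, so 286^279 ≡ 165·165·165·165·286 ≡ 286 (mod 451)
Candidate B: Squares mod 451: 165^1≡165, 165^2≡165, 165^4≡165, 165^8≡165, 165^16≡165, 165^32≡165, 165^64≡165, 165^128≡165, 165^256≡165; 279 = 256 + 16 + 4 + 2 + 1, so 165^279 ≡ 165·165·165·165·165 ≡ 165 (mod 451)
  → matches H = 165
Candidate C: Squares mod 451: 168^1≡168, 168^2≡262, 168^4≡92, 168^8≡346, 168^16≡201, 168^32≡262, 168^64≡92, 168^128≡346, 168^256≡201; 279 = 256 + 16 + 4 + 2 + 1, so 168^279 ≡ 201·201·92·262·168 ≡ 400 (mod 451)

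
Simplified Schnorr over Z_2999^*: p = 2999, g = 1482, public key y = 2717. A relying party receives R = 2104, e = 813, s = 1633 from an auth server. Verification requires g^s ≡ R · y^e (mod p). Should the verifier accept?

g^s mod p:
Squares mod 2999: 1482^1≡1482, 1482^2≡1056, 1482^4≡2507, 1482^8≡2144, 1482^16≡2268, 1482^32≡539, 1482^64≡2617, 1482^128≡1972, 1482^256≡2080, 1482^512≡1842, 1482^1024≡1095
1633 = 1024 + 512 + 64 + 32 + 1, so 1482^1633 ≡ 1095·1842·2617·539·1482 ≡ 2176 (mod 2999)
R · y^e mod p:
Squares mod 2999: 2717^1≡2717, 2717^2≡1550, 2717^4≡301, 2717^8≡631, 2717^16≡2293, 2717^32≡602, 2717^64≡2524, 2717^128≡700, 2717^256≡1163, 2717^512≡20
813 = 512 + 256 + 32 + 8 + 4 + 1, so 2717^813 ≡ 20·1163·602·631·301·2717 ≡ 2122 (mod 2999)
2104·2122 = 4464688 ≡ 2176 (mod 2999)
2176 ≡ 2176 (mod 2999); signature holds.

accept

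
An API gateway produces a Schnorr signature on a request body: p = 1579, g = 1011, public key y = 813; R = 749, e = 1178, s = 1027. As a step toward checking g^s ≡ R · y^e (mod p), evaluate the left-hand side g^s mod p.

Squares mod 1579: 1011^1≡1011, 1011^2≡508, 1011^4≡687, 1011^8≡1427, 1011^16≡998, 1011^32≡1234, 1011^64≡600, 1011^128≡1567, 1011^256≡144, 1011^512≡209, 1011^1024≡1048
1027 = 1024 + 2 + 1, so 1011^1027 ≡ 1048·508·1011 ≡ 178 (mod 1579)

178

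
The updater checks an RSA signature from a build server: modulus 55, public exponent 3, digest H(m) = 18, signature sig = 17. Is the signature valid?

valid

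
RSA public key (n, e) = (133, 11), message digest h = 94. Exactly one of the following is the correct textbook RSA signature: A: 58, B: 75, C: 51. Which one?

Candidate A: Squares mod 133: 58^1≡58, 58^2≡39, 58^4≡58, 58^8≡39; 11 = 8 + 2 + 1, so 58^11 ≡ 39·39·58 ≡ 39 (mod 133)
Candidate B: Squares mod 133: 75^1≡75, 75^2≡39, 75^4≡58, 75^8≡39; 11 = 8 + 2 + 1, so 75^11 ≡ 39·39·75 ≡ 94 (mod 133)
  → matches h = 94
Candidate C: Squares mod 133: 51^1≡51, 51^2≡74, 51^4≡23, 51^8≡130; 11 = 8 + 2 + 1, so 51^11 ≡ 130·74·51 ≡ 116 (mod 133)

B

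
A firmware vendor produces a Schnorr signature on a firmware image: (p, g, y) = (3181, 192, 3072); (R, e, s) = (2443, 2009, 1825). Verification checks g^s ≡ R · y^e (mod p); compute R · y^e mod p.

3072^2 = 9437184 ≡ 2338
3072^4 ≡ 2338^2 = 5466244 ≡ 1286
3072^8 ≡ 1286^2 = 1653796 ≡ 2857
3072^16 ≡ 2857^2 = 8162449 ≡ 3
3072^32 ≡ 3^2 = 9
3072^64 ≡ 9^2 = 81
3072^128 ≡ 81^2 = 6561 ≡ 199
3072^256 ≡ 199^2 = 39601 ≡ 1429
3072^512 ≡ 1429^2 = 2042041 ≡ 3020
3072^1024 ≡ 3020^2 = 9120400 ≡ 473
2009 = 1024 + 512 + 256 + 128 + 64 + 16 + 8 + 1, so 3072^2009 ≡ 473·3020·1429·199·81·3·2857·3072 ≡ 1437 (mod 3181)
R · y^e ≡ 2443·1437 = 3510591 ≡ 1948 (mod 3181)

1948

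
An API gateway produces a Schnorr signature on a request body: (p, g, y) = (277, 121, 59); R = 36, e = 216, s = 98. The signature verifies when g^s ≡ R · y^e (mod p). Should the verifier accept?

g^s mod p:
121^2 = 14641 ≡ 237
121^4 ≡ 237^2 = 56169 ≡ 215
121^8 ≡ 215^2 = 46225 ≡ 243
121^16 ≡ 243^2 = 59049 ≡ 48
121^32 ≡ 48^2 = 2304 ≡ 88
121^64 ≡ 88^2 = 7744 ≡ 265
98 = 64 + 32 + 2, so 121^98 ≡ 265·88·237 ≡ 136 (mod 277)
R · y^e mod p:
59^2 = 3481 ≡ 157
59^4 ≡ 157^2 = 24649 ≡ 273
59^8 ≡ 273^2 = 74529 ≡ 16
59^16 ≡ 16^2 = 256
59^32 ≡ 256^2 = 65536 ≡ 164
59^64 ≡ 164^2 = 26896 ≡ 27
59^128 ≡ 27^2 = 729 ≡ 175
216 = 128 + 64 + 16 + 8, so 59^216 ≡ 175·27·256·16 ≡ 164 (mod 277)
36·164 = 5904 ≡ 87 (mod 277)
136 ≠ 87; the check fails.

reject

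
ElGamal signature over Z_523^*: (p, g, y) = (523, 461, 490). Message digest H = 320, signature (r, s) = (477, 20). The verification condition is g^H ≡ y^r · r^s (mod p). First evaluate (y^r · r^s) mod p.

490^2 = 240100 ≡ 43
490^4 ≡ 43^2 = 1849 ≡ 280
490^8 ≡ 280^2 = 78400 ≡ 473
490^16 ≡ 473^2 = 223729 ≡ 408
490^32 ≡ 408^2 = 166464 ≡ 150
490^64 ≡ 150^2 = 22500 ≡ 11
490^128 ≡ 11^2 = 121
490^256 ≡ 121^2 = 14641 ≡ 520
477 = 256 + 128 + 64 + 16 + 8 + 4 + 1, so 490^477 ≡ 520·121·11·408·473·280·490 ≡ 191 (mod 523)
477^2 = 227529 ≡ 24
477^4 ≡ 24^2 = 576 ≡ 53
477^8 ≡ 53^2 = 2809 ≡ 194
477^16 ≡ 194^2 = 37636 ≡ 503
20 = 16 + 4, so 477^20 ≡ 503·53 ≡ 509 (mod 523)
y^r · r^s ≡ 191·509 = 97219 ≡ 464 (mod 523)

464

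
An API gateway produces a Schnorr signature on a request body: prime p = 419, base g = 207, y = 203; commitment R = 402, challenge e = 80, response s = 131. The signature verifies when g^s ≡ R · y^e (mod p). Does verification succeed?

g^s mod p:
207^2 = 42849 ≡ 111
207^4 ≡ 111^2 = 12321 ≡ 170
207^8 ≡ 170^2 = 28900 ≡ 408
207^16 ≡ 408^2 = 166464 ≡ 121
207^32 ≡ 121^2 = 14641 ≡ 395
207^64 ≡ 395^2 = 156025 ≡ 157
207^128 ≡ 157^2 = 24649 ≡ 347
131 = 128 + 2 + 1, so 207^131 ≡ 347·111·207 ≡ 287 (mod 419)
R · y^e mod p:
203^2 = 41209 ≡ 147
203^4 ≡ 147^2 = 21609 ≡ 240
203^8 ≡ 240^2 = 57600 ≡ 197
203^16 ≡ 197^2 = 38809 ≡ 261
203^32 ≡ 261^2 = 68121 ≡ 243
203^64 ≡ 243^2 = 59049 ≡ 389
80 = 64 + 16, so 203^80 ≡ 389·261 ≡ 131 (mod 419)
402·131 = 52662 ≡ 287 (mod 419)
287 ≡ 287 (mod 419); signature holds.

passes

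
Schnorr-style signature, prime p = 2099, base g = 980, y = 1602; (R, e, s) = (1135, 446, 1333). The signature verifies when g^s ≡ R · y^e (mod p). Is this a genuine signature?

forged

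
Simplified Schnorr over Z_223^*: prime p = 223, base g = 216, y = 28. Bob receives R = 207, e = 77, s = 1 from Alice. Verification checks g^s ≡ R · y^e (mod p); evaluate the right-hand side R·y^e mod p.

28^2 = 784 ≡ 115
28^4 ≡ 115^2 = 13225 ≡ 68
28^8 ≡ 68^2 = 4624 ≡ 164
28^16 ≡ 164^2 = 26896 ≡ 136
28^32 ≡ 136^2 = 18496 ≡ 210
28^64 ≡ 210^2 = 44100 ≡ 169
77 = 64 + 8 + 4 + 1, so 28^77 ≡ 169·164·68·28 ≡ 98 (mod 223)
R · y^e ≡ 207·98 = 20286 ≡ 216 (mod 223)

216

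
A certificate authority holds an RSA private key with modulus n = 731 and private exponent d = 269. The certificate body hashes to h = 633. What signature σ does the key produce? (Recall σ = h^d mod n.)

701

h^2 ≡ 633^2 = 400689 ≡ 101
h^4 ≡ 101^2 = 10201 ≡ 698
h^8 ≡ 698^2 = 487204 ≡ 358
h^16 ≡ 358^2 = 128164 ≡ 239
h^32 ≡ 239^2 = 57121 ≡ 103
h^64 ≡ 103^2 = 10609 ≡ 375
h^128 ≡ 375^2 = 140625 ≡ 273
h^256 ≡ 273^2 = 74529 ≡ 698
269 = 256 + 8 + 4 + 1, so h^269 ≡ 698·358·698·633 ≡ 701 (mod 731)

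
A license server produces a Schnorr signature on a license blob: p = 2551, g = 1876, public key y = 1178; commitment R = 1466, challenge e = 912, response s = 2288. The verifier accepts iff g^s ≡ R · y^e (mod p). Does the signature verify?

g^s mod p:
Squares mod 2551: 1876^1≡1876, 1876^2≡1547, 1876^4≡371, 1876^8≡2438, 1876^16≡14, 1876^32≡196, 1876^64≡151, 1876^128≡2393, 1876^256≡2005, 1876^512≡2200, 1876^1024≡753, 1876^2048≡687
2288 = 2048 + 128 + 64 + 32 + 16, so 1876^2288 ≡ 687·2393·151·196·14 ≡ 1268 (mod 2551)
R · y^e mod p:
Squares mod 2551: 1178^1≡1178, 1178^2≡2491, 1178^4≡1049, 1178^8≡920, 1178^16≡2019, 1178^32≡2414, 1178^64≡912, 1178^128≡118, 1178^256≡1169, 1178^512≡1776
912 = 512 + 256 + 128 + 16, so 1178^912 ≡ 1776·1169·118·2019 ≡ 265 (mod 2551)
1466·265 = 388490 ≡ 738 (mod 2551)
1268 ≠ 738; the check fails.

does not verify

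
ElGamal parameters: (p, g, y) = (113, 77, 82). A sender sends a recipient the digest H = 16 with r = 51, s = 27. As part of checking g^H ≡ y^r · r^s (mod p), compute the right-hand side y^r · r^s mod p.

109

82^2 = 6724 ≡ 57
82^4 ≡ 57^2 = 3249 ≡ 85
82^8 ≡ 85^2 = 7225 ≡ 106
82^16 ≡ 106^2 = 11236 ≡ 49
82^32 ≡ 49^2 = 2401 ≡ 28
51 = 32 + 16 + 2 + 1, so 82^51 ≡ 28·49·57·82 ≡ 91 (mod 113)
51^2 = 2601 ≡ 2
51^4 ≡ 2^2 = 4
51^8 ≡ 4^2 = 16
51^16 ≡ 16^2 = 256 ≡ 30
27 = 16 + 8 + 2 + 1, so 51^27 ≡ 30·16·2·51 ≡ 31 (mod 113)
y^r · r^s ≡ 91·31 = 2821 ≡ 109 (mod 113)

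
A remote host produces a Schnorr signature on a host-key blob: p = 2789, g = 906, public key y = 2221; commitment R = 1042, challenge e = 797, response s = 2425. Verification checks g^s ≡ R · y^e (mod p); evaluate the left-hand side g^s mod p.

906^2425 mod 2789 = 1533

1533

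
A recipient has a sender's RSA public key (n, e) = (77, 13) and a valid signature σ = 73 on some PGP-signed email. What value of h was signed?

σ^2 ≡ 73^2 = 5329 ≡ 16
σ^4 ≡ 16^2 = 256 ≡ 25
σ^8 ≡ 25^2 = 625 ≡ 9
13 = 8 + 4 + 1, so σ^13 ≡ 9·25·73 ≡ 24 (mod 77)

24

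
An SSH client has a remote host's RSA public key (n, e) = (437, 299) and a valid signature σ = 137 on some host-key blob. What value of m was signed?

206

σ^2 ≡ 137^2 = 18769 ≡ 415
σ^4 ≡ 415^2 = 172225 ≡ 47
σ^8 ≡ 47^2 = 2209 ≡ 24
σ^16 ≡ 24^2 = 576 ≡ 139
σ^32 ≡ 139^2 = 19321 ≡ 93
σ^64 ≡ 93^2 = 8649 ≡ 346
σ^128 ≡ 346^2 = 119716 ≡ 415
σ^256 ≡ 415^2 = 172225 ≡ 47
299 = 256 + 32 + 8 + 2 + 1, so σ^299 ≡ 47·93·24·415·137 ≡ 206 (mod 437)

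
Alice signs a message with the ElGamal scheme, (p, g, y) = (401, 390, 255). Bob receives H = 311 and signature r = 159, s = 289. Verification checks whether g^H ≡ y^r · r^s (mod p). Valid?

Left side g^H mod p:
390^2 = 152100 ≡ 121
390^4 ≡ 121^2 = 14641 ≡ 205
390^8 ≡ 205^2 = 42025 ≡ 321
390^16 ≡ 321^2 = 103041 ≡ 385
390^32 ≡ 385^2 = 148225 ≡ 256
390^64 ≡ 256^2 = 65536 ≡ 173
390^128 ≡ 173^2 = 29929 ≡ 255
390^256 ≡ 255^2 = 65025 ≡ 63
311 = 256 + 32 + 16 + 4 + 2 + 1, so 390^311 ≡ 63·256·385·205·121·390 ≡ 186 (mod 401)
Right side y^r · r^s mod p:
255^2 = 65025 ≡ 63
255^4 ≡ 63^2 = 3969 ≡ 360
255^8 ≡ 360^2 = 129600 ≡ 77
255^16 ≡ 77^2 = 5929 ≡ 315
255^32 ≡ 315^2 = 99225 ≡ 178
255^64 ≡ 178^2 = 31684 ≡ 5
255^128 ≡ 5^2 = 25
159 = 128 + 16 + 8 + 4 + 2 + 1, so 255^159 ≡ 25·315·77·360·63·255 ≡ 387 (mod 401)
159^2 = 25281 ≡ 18
159^4 ≡ 18^2 = 324
159^8 ≡ 324^2 = 104976 ≡ 315
159^16 ≡ 315^2 = 99225 ≡ 178
159^32 ≡ 178^2 = 31684 ≡ 5
159^64 ≡ 5^2 = 25
159^128 ≡ 25^2 = 625 ≡ 224
159^256 ≡ 224^2 = 50176 ≡ 51
289 = 256 + 32 + 1, so 159^289 ≡ 51·5·159 ≡ 44 (mod 401)
387·44 = 17028 ≡ 186 (mod 401)
186 ≡ 186 (mod 401), so the signature is genuine.

yes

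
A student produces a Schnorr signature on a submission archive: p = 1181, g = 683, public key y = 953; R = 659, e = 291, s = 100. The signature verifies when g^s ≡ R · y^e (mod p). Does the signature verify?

does not verify

g^s mod p:
Squares mod 1181: 683^1≡683, 683^2≡1175, 683^4≡36, 683^8≡115, 683^16≡234, 683^32≡430, 683^64≡664
100 = 64 + 32 + 4, so 683^100 ≡ 664·430·36 ≡ 477 (mod 1181)
R · y^e mod p:
Squares mod 1181: 953^1≡953, 953^2≡20, 953^4≡400, 953^8≡565, 953^16≡355, 953^32≡839, 953^64≡45, 953^128≡844, 953^256≡193
291 = 256 + 32 + 2 + 1, so 953^291 ≡ 193·839·20·953 ≡ 62 (mod 1181)
659·62 = 40858 ≡ 704 (mod 1181)
477 ≠ 704; the check fails.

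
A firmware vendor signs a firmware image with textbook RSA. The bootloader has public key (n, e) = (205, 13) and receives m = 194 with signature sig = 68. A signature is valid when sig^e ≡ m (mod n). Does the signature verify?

does not verify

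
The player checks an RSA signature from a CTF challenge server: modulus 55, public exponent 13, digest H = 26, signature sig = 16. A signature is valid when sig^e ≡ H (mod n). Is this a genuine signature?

sig^2 ≡ 16^2 = 256 ≡ 36
sig^4 ≡ 36^2 = 1296 ≡ 31
sig^8 ≡ 31^2 = 961 ≡ 26
13 = 8 + 4 + 1, so sig^13 ≡ 26·31·16 ≡ 26 (mod 55)
26 = H, so the signature checks out.

genuine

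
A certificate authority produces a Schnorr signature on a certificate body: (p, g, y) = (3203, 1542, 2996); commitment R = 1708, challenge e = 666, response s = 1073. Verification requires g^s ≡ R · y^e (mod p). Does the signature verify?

verifies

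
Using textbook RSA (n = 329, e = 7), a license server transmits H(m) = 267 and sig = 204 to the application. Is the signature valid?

valid

Squares mod 329: sig^1≡204, sig^2≡162, sig^4≡253
7 = 4 + 2 + 1, so sig^7 ≡ 253·162·204 ≡ 267 (mod 329)
Since 267 equals the digest 267, verification succeeds.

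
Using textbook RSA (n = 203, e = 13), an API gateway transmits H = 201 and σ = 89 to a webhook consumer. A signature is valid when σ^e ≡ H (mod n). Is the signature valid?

invalid

σ^2 ≡ 89^2 = 7921 ≡ 4
σ^4 ≡ 4^2 = 16
σ^8 ≡ 16^2 = 256 ≡ 53
13 = 8 + 4 + 1, so σ^13 ≡ 53·16·89 ≡ 159 (mod 203)
σ^13 mod 203 = 159, but H = 201.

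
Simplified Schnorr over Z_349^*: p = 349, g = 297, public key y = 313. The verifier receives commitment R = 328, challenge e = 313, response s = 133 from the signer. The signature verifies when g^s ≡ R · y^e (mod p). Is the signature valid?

g^s mod p:
297^2 = 88209 ≡ 261
297^4 ≡ 261^2 = 68121 ≡ 66
297^8 ≡ 66^2 = 4356 ≡ 168
297^16 ≡ 168^2 = 28224 ≡ 304
297^32 ≡ 304^2 = 92416 ≡ 280
297^64 ≡ 280^2 = 78400 ≡ 224
297^128 ≡ 224^2 = 50176 ≡ 269
133 = 128 + 4 + 1, so 297^133 ≡ 269·66·297 ≡ 246 (mod 349)
R · y^e mod p:
313^2 = 97969 ≡ 249
313^4 ≡ 249^2 = 62001 ≡ 228
313^8 ≡ 228^2 = 51984 ≡ 332
313^16 ≡ 332^2 = 110224 ≡ 289
313^32 ≡ 289^2 = 83521 ≡ 110
313^64 ≡ 110^2 = 12100 ≡ 234
313^128 ≡ 234^2 = 54756 ≡ 312
313^256 ≡ 312^2 = 97344 ≡ 322
313 = 256 + 32 + 16 + 8 + 1, so 313^313 ≡ 322·110·289·332·313 ≡ 88 (mod 349)
328·88 = 28864 ≡ 246 (mod 349)
246 ≡ 246 (mod 349); signature holds.

valid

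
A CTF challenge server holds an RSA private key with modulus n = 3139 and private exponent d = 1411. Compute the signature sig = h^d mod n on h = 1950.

h^1411 mod 3139 = 2465

2465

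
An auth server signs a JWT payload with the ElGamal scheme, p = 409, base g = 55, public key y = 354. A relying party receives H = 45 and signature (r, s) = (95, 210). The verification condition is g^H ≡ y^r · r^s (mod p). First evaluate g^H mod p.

55^2 = 3025 ≡ 162
55^4 ≡ 162^2 = 26244 ≡ 68
55^8 ≡ 68^2 = 4624 ≡ 125
55^16 ≡ 125^2 = 15625 ≡ 83
55^32 ≡ 83^2 = 6889 ≡ 345
45 = 32 + 8 + 4 + 1, so 55^45 ≡ 345·125·68·55 ≡ 395 (mod 409)

395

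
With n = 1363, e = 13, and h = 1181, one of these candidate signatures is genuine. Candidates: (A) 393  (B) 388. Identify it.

B

Candidate A: 393^2 = 154449 ≡ 430; 393^4 ≡ 430^2 = 184900 ≡ 895; 393^8 ≡ 895^2 = 801025 ≡ 944; 13 = 8 + 4 + 1, so 393^13 ≡ 944·895·393 ≡ 136 (mod 1363)
Candidate B: 388^2 = 150544 ≡ 614; 388^4 ≡ 614^2 = 376996 ≡ 808; 388^8 ≡ 808^2 = 652864 ≡ 1350; 13 = 8 + 4 + 1, so 388^13 ≡ 1350·808·388 ≡ 1181 (mod 1363)
  → matches h = 1181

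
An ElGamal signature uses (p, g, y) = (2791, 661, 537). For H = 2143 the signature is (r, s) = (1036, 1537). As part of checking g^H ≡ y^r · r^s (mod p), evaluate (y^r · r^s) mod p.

1434

537^2 = 288369 ≡ 896
537^4 ≡ 896^2 = 802816 ≡ 1799
537^8 ≡ 1799^2 = 3236401 ≡ 1632
537^16 ≡ 1632^2 = 2663424 ≡ 810
537^32 ≡ 810^2 = 656100 ≡ 215
537^64 ≡ 215^2 = 46225 ≡ 1569
537^128 ≡ 1569^2 = 2461761 ≡ 99
537^256 ≡ 99^2 = 9801 ≡ 1428
537^512 ≡ 1428^2 = 2039184 ≡ 1754
537^1024 ≡ 1754^2 = 3076516 ≡ 834
1036 = 1024 + 8 + 4, so 537^1036 ≡ 834·1632·1799 ≡ 2774 (mod 2791)
1036^2 = 1073296 ≡ 1552
1036^4 ≡ 1552^2 = 2408704 ≡ 71
1036^8 ≡ 71^2 = 5041 ≡ 2250
1036^16 ≡ 2250^2 = 5062500 ≡ 2417
1036^32 ≡ 2417^2 = 5841889 ≡ 326
1036^64 ≡ 326^2 = 106276 ≡ 218
1036^128 ≡ 218^2 = 47524 ≡ 77
1036^256 ≡ 77^2 = 5929 ≡ 347
1036^512 ≡ 347^2 = 120409 ≡ 396
1036^1024 ≡ 396^2 = 156816 ≡ 520
1537 = 1024 + 512 + 1, so 1036^1537 ≡ 520·396·1036 ≡ 244 (mod 2791)
y^r · r^s ≡ 2774·244 = 676856 ≡ 1434 (mod 2791)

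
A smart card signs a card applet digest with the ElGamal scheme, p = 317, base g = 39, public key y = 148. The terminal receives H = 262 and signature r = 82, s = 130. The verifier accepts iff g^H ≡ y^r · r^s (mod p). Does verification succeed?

passes

Left side g^H mod p:
Squares mod 317: 39^1≡39, 39^2≡253, 39^4≡292, 39^8≡308, 39^16≡81, 39^32≡221, 39^64≡23, 39^128≡212, 39^256≡247
262 = 256 + 4 + 2, so 39^262 ≡ 247·292·253 ≡ 218 (mod 317)
Right side y^r · r^s mod p:
Squares mod 317: 148^1≡148, 148^2≡31, 148^4≡10, 148^8≡100, 148^16≡173, 148^32≡131, 148^64≡43
82 = 64 + 16 + 2, so 148^82 ≡ 43·173·31 ≡ 150 (mod 317)
Squares mod 317: 82^1≡82, 82^2≡67, 82^4≡51, 82^8≡65, 82^16≡104, 82^32≡38, 82^64≡176, 82^128≡227
130 = 128 + 2, so 82^130 ≡ 227·67 ≡ 310 (mod 317)
150·310 = 46500 ≡ 218 (mod 317)
218 ≡ 218 (mod 317), so the signature is genuine.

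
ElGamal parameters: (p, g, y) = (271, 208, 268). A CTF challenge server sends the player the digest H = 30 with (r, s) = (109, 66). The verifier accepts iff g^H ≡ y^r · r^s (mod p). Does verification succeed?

Left side g^H mod p:
208^2 = 43264 ≡ 175
208^4 ≡ 175^2 = 30625 ≡ 2
208^8 ≡ 2^2 = 4
208^16 ≡ 4^2 = 16
30 = 16 + 8 + 4 + 2, so 208^30 ≡ 16·4·2·175 ≡ 178 (mod 271)
Right side y^r · r^s mod p:
268^2 = 71824 ≡ 9
268^4 ≡ 9^2 = 81
268^8 ≡ 81^2 = 6561 ≡ 57
268^16 ≡ 57^2 = 3249 ≡ 268
268^32 ≡ 268^2 = 71824 ≡ 9
268^64 ≡ 9^2 = 81
109 = 64 + 32 + 8 + 4 + 1, so 268^109 ≡ 81·9·57·81·268 ≡ 81 (mod 271)
109^2 = 11881 ≡ 228
109^4 ≡ 228^2 = 51984 ≡ 223
109^8 ≡ 223^2 = 49729 ≡ 136
109^16 ≡ 136^2 = 18496 ≡ 68
109^32 ≡ 68^2 = 4624 ≡ 17
109^64 ≡ 17^2 = 289 ≡ 18
66 = 64 + 2, so 109^66 ≡ 18·228 ≡ 39 (mod 271)
81·39 = 3159 ≡ 178 (mod 271)
178 ≡ 178 (mod 271), so the signature is genuine.

passes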